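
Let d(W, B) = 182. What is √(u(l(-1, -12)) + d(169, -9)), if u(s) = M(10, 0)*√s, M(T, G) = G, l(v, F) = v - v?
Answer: √182 ≈ 13.491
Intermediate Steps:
l(v, F) = 0
u(s) = 0 (u(s) = 0*√s = 0)
√(u(l(-1, -12)) + d(169, -9)) = √(0 + 182) = √182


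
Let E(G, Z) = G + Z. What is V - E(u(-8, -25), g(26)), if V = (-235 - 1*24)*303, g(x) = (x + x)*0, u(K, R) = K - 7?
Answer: -78462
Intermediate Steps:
u(K, R) = -7 + K
g(x) = 0 (g(x) = (2*x)*0 = 0)
V = -78477 (V = (-235 - 24)*303 = -259*303 = -78477)
V - E(u(-8, -25), g(26)) = -78477 - ((-7 - 8) + 0) = -78477 - (-15 + 0) = -78477 - 1*(-15) = -78477 + 15 = -78462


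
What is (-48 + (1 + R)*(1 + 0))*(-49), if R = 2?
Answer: 2205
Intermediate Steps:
(-48 + (1 + R)*(1 + 0))*(-49) = (-48 + (1 + 2)*(1 + 0))*(-49) = (-48 + 3*1)*(-49) = (-48 + 3)*(-49) = -45*(-49) = 2205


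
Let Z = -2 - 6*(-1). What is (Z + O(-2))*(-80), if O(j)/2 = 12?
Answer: -2240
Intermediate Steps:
O(j) = 24 (O(j) = 2*12 = 24)
Z = 4 (Z = -2 + 6 = 4)
(Z + O(-2))*(-80) = (4 + 24)*(-80) = 28*(-80) = -2240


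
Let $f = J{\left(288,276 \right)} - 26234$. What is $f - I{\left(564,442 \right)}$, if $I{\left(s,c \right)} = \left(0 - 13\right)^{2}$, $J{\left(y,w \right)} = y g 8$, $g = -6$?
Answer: $-40227$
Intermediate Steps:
$J{\left(y,w \right)} = - 48 y$ ($J{\left(y,w \right)} = y \left(-6\right) 8 = - 6 y 8 = - 48 y$)
$I{\left(s,c \right)} = 169$ ($I{\left(s,c \right)} = \left(-13\right)^{2} = 169$)
$f = -40058$ ($f = \left(-48\right) 288 - 26234 = -13824 - 26234 = -40058$)
$f - I{\left(564,442 \right)} = -40058 - 169 = -40227$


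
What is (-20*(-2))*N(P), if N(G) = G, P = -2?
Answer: -80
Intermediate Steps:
(-20*(-2))*N(P) = -20*(-2)*(-2) = 40*(-2) = -80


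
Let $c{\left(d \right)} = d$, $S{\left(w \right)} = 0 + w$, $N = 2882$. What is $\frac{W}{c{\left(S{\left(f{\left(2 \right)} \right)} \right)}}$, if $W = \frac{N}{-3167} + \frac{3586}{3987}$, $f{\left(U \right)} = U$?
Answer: $- \frac{66836}{12626829} \approx -0.0052932$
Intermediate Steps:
$S{\left(w \right)} = w$
$W = - \frac{133672}{12626829}$ ($W = \frac{2882}{-3167} + \frac{3586}{3987} = 2882 \left(- \frac{1}{3167}\right) + 3586 \cdot \frac{1}{3987} = - \frac{2882}{3167} + \frac{3586}{3987} = - \frac{133672}{12626829} \approx -0.010586$)
$\frac{W}{c{\left(S{\left(f{\left(2 \right)} \right)} \right)}} = - \frac{133672}{12626829 \cdot 2} = \left(- \frac{133672}{12626829}\right) \frac{1}{2} = - \frac{66836}{12626829}$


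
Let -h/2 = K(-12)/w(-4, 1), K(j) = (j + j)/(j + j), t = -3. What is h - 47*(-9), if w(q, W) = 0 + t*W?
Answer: 1271/3 ≈ 423.67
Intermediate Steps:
w(q, W) = -3*W (w(q, W) = 0 - 3*W = -3*W)
K(j) = 1 (K(j) = (2*j)/((2*j)) = (2*j)*(1/(2*j)) = 1)
h = ⅔ (h = -2/((-3*1)) = -2/(-3) = -2*(-1)/3 = -2*(-⅓) = ⅔ ≈ 0.66667)
h - 47*(-9) = ⅔ - 47*(-9) = ⅔ + 423 = 1271/3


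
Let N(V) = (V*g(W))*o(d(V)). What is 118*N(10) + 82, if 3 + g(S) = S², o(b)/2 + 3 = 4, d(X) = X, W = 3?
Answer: 14242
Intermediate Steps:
o(b) = 2 (o(b) = -6 + 2*4 = -6 + 8 = 2)
g(S) = -3 + S²
N(V) = 12*V (N(V) = (V*(-3 + 3²))*2 = (V*(-3 + 9))*2 = (V*6)*2 = (6*V)*2 = 12*V)
118*N(10) + 82 = 118*(12*10) + 82 = 118*120 + 82 = 14160 + 82 = 14242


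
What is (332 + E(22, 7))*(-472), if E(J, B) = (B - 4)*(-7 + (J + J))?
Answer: -209096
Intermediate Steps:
E(J, B) = (-7 + 2*J)*(-4 + B) (E(J, B) = (-4 + B)*(-7 + 2*J) = (-7 + 2*J)*(-4 + B))
(332 + E(22, 7))*(-472) = (332 + (28 - 8*22 - 7*7 + 2*7*22))*(-472) = (332 + (28 - 176 - 49 + 308))*(-472) = (332 + 111)*(-472) = 443*(-472) = -209096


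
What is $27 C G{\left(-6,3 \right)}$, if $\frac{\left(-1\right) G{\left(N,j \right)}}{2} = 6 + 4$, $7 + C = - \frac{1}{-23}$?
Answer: $\frac{86400}{23} \approx 3756.5$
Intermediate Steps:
$C = - \frac{160}{23}$ ($C = -7 - \frac{1}{-23} = -7 - - \frac{1}{23} = -7 + \frac{1}{23} = - \frac{160}{23} \approx -6.9565$)
$G{\left(N,j \right)} = -20$ ($G{\left(N,j \right)} = - 2 \left(6 + 4\right) = \left(-2\right) 10 = -20$)
$27 C G{\left(-6,3 \right)} = 27 \left(- \frac{160}{23}\right) \left(-20\right) = \left(- \frac{4320}{23}\right) \left(-20\right) = \frac{86400}{23}$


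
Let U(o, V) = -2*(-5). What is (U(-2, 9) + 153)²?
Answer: 26569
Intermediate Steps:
U(o, V) = 10
(U(-2, 9) + 153)² = (10 + 153)² = 163² = 26569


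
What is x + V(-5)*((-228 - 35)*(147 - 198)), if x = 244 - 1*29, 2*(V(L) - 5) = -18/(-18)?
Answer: 147973/2 ≈ 73987.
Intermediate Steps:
V(L) = 11/2 (V(L) = 5 + (-18/(-18))/2 = 5 + (-18*(-1/18))/2 = 5 + (½)*1 = 5 + ½ = 11/2)
x = 215 (x = 244 - 29 = 215)
x + V(-5)*((-228 - 35)*(147 - 198)) = 215 + 11*((-228 - 35)*(147 - 198))/2 = 215 + 11*(-263*(-51))/2 = 215 + (11/2)*13413 = 215 + 147543/2 = 147973/2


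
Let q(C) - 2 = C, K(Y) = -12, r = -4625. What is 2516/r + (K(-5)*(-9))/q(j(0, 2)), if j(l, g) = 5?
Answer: 13024/875 ≈ 14.885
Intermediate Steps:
q(C) = 2 + C
2516/r + (K(-5)*(-9))/q(j(0, 2)) = 2516/(-4625) + (-12*(-9))/(2 + 5) = 2516*(-1/4625) + 108/7 = -68/125 + 108*(1/7) = -68/125 + 108/7 = 13024/875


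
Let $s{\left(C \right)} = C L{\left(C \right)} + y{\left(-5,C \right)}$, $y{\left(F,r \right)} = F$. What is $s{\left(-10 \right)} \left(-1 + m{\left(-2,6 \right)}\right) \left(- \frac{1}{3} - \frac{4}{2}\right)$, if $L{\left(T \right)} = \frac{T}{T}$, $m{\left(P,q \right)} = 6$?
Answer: $175$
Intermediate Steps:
$L{\left(T \right)} = 1$
$s{\left(C \right)} = -5 + C$ ($s{\left(C \right)} = C 1 - 5 = C - 5 = -5 + C$)
$s{\left(-10 \right)} \left(-1 + m{\left(-2,6 \right)}\right) \left(- \frac{1}{3} - \frac{4}{2}\right) = \left(-5 - 10\right) \left(-1 + 6\right) \left(- \frac{1}{3} - \frac{4}{2}\right) = - 15 \cdot 5 \left(\left(-1\right) \frac{1}{3} - 2\right) = - 15 \cdot 5 \left(- \frac{1}{3} - 2\right) = - 15 \cdot 5 \left(- \frac{7}{3}\right) = \left(-15\right) \left(- \frac{35}{3}\right) = 175$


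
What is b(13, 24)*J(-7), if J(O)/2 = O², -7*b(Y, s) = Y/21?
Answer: -26/3 ≈ -8.6667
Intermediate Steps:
b(Y, s) = -Y/147 (b(Y, s) = -Y/(7*21) = -Y/147)
J(O) = 2*O²
b(13, 24)*J(-7) = (-1/147*13)*(2*(-7)²) = -26*49/147 = -13/147*98 = -26/3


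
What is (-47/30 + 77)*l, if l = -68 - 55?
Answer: -92783/10 ≈ -9278.3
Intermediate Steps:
l = -123
(-47/30 + 77)*l = (-47/30 + 77)*(-123) = (2263/30)*(-123) = -92783/10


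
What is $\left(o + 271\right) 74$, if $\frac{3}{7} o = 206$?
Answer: $\frac{166870}{3} \approx 55623.0$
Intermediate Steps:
$o = \frac{1442}{3}$ ($o = \frac{7}{3} \cdot 206 = \frac{1442}{3} \approx 480.67$)
$\left(o + 271\right) 74 = \left(\frac{1442}{3} + 271\right) 74 = \frac{2255}{3} \cdot 74 = \frac{166870}{3}$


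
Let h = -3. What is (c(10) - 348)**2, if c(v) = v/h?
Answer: 1110916/9 ≈ 1.2344e+5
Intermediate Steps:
c(v) = -v/3 (c(v) = v/(-3) = v*(-1/3) = -v/3)
(c(10) - 348)**2 = (-1/3*10 - 348)**2 = (-10/3 - 348)**2 = (-1054/3)**2 = 1110916/9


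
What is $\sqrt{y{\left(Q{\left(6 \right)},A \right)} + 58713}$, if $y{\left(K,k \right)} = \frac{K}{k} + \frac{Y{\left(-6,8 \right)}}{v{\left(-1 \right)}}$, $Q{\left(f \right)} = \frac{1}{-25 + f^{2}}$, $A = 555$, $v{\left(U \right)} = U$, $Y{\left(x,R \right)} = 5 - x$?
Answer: $\frac{\sqrt{2187883715655}}{6105} \approx 242.28$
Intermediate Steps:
$y{\left(K,k \right)} = -11 + \frac{K}{k}$ ($y{\left(K,k \right)} = \frac{K}{k} + \frac{5 - -6}{-1} = \frac{K}{k} + \left(5 + 6\right) \left(-1\right) = \frac{K}{k} + 11 \left(-1\right) = \frac{K}{k} - 11 = -11 + \frac{K}{k}$)
$\sqrt{y{\left(Q{\left(6 \right)},A \right)} + 58713} = \sqrt{\left(-11 + \frac{1}{\left(-25 + 6^{2}\right) 555}\right) + 58713} = \sqrt{\left(-11 + \frac{1}{-25 + 36} \cdot \frac{1}{555}\right) + 58713} = \sqrt{\left(-11 + \frac{1}{11} \cdot \frac{1}{555}\right) + 58713} = \sqrt{\left(-11 + \frac{1}{6105}\right) + 58713} = \sqrt{- \frac{67154}{6105} + 58713} = \sqrt{\frac{358375711}{6105}} = \frac{\sqrt{2187883715655}}{6105}$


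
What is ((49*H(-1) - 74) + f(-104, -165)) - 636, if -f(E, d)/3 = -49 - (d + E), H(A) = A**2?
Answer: -1321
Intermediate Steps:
f(E, d) = 147 + 3*E + 3*d (f(E, d) = -3*(-49 - (d + E)) = -3*(-49 - (E + d)) = -3*(-49 + (-E - d)) = -3*(-49 - E - d) = 147 + 3*E + 3*d)
((49*H(-1) - 74) + f(-104, -165)) - 636 = ((49*(-1)**2 - 74) + (147 + 3*(-104) + 3*(-165))) - 636 = ((49*1 - 74) + (147 - 312 - 495)) - 636 = ((49 - 74) - 660) - 636 = (-25 - 660) - 636 = -685 - 636 = -1321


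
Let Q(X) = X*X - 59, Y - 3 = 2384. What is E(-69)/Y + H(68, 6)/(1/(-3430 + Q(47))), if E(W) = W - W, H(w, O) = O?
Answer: -7680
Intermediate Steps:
Y = 2387 (Y = 3 + 2384 = 2387)
Q(X) = -59 + X² (Q(X) = X² - 59 = -59 + X²)
E(W) = 0
E(-69)/Y + H(68, 6)/(1/(-3430 + Q(47))) = 0/2387 + 6/(1/(-3430 + (-59 + 47²))) = 0*(1/2387) + 6/(1/(-3430 + (-59 + 2209))) = 0 + 6/(1/(-3430 + 2150)) = 0 + 6/(1/(-1280)) = 0 + 6/(-1/1280) = 0 + 6*(-1280) = 0 - 7680 = -7680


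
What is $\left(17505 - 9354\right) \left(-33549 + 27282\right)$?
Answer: $-51082317$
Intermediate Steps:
$\left(17505 - 9354\right) \left(-33549 + 27282\right) = 8151 \left(-6267\right) = -51082317$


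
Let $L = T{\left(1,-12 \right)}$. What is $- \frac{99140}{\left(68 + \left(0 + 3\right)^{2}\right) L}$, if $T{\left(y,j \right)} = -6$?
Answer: $\frac{49570}{231} \approx 214.59$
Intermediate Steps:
$L = -6$
$- \frac{99140}{\left(68 + \left(0 + 3\right)^{2}\right) L} = - \frac{99140}{\left(68 + \left(0 + 3\right)^{2}\right) \left(-6\right)} = - \frac{99140}{\left(68 + 3^{2}\right) \left(-6\right)} = - \frac{99140}{\left(68 + 9\right) \left(-6\right)} = - \frac{99140}{77 \left(-6\right)} = - \frac{99140}{-462} = \left(-99140\right) \left(- \frac{1}{462}\right) = \frac{49570}{231}$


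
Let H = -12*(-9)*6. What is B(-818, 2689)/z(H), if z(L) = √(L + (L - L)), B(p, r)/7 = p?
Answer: -2863*√2/18 ≈ -224.94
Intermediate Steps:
B(p, r) = 7*p
H = 648 (H = 108*6 = 648)
z(L) = √L (z(L) = √(L + 0) = √L)
B(-818, 2689)/z(H) = (7*(-818))/(√648) = -5726*√2/36 = -2863*√2/18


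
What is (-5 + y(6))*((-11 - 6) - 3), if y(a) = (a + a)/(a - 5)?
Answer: -140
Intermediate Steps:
y(a) = 2*a/(-5 + a) (y(a) = (2*a)/(-5 + a) = 2*a/(-5 + a))
(-5 + y(6))*((-11 - 6) - 3) = (-5 + 2*6/(-5 + 6))*((-11 - 6) - 3) = (-5 + 2*6/1)*(-17 - 3) = (-5 + 2*6*1)*(-20) = (-5 + 12)*(-20) = 7*(-20) = -140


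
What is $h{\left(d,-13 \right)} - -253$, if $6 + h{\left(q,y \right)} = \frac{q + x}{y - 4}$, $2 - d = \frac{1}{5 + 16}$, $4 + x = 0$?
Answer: $\frac{88222}{357} \approx 247.12$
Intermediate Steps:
$x = -4$ ($x = -4 + 0 = -4$)
$d = \frac{41}{21}$ ($d = 2 - \frac{1}{5 + 16} = 2 - \frac{1}{21} = \frac{41}{21} \approx 1.9524$)
$h{\left(q,y \right)} = -6 + \frac{-4 + q}{-4 + y}$ ($h{\left(q,y \right)} = -6 + \frac{q - 4}{y - 4} = -6 + \frac{-4 + q}{-4 + y}$)
$h{\left(d,-13 \right)} - -253 = \frac{20 + \frac{41}{21} - -78}{-4 - 13} - -253 = \frac{20 + \frac{41}{21} + 78}{-17} + 253 = \left(- \frac{1}{17}\right) \frac{2099}{21} + 253 = - \frac{2099}{357} + 253 = \frac{88222}{357}$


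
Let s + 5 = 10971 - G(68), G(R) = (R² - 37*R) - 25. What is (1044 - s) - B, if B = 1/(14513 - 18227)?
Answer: -29114045/3714 ≈ -7839.0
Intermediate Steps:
G(R) = -25 + R² - 37*R
s = 8883 (s = -5 + (10971 - (-25 + 68² - 37*68)) = -5 + (10971 - (-25 + 4624 - 2516)) = -5 + (10971 - 1*2083) = -5 + (10971 - 2083) = -5 + 8888 = 8883)
B = -1/3714 (B = 1/(-3714) = -1/3714 ≈ -0.00026925)
(1044 - s) - B = (1044 - 1*8883) - 1*(-1/3714) = (1044 - 8883) + 1/3714 = -7839 + 1/3714 = -29114045/3714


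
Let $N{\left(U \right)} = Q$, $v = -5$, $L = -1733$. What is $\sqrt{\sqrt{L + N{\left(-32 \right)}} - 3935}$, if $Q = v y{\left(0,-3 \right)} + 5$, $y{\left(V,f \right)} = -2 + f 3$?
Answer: $\sqrt{-3935 + i \sqrt{1673}} \approx 0.326 + 62.73 i$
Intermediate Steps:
$y{\left(V,f \right)} = -2 + 3 f$
$Q = 60$ ($Q = - 5 \left(-2 + 3 \left(-3\right)\right) + 5 = - 5 \left(-2 - 9\right) + 5 = \left(-5\right) \left(-11\right) + 5 = 55 + 5 = 60$)
$N{\left(U \right)} = 60$
$\sqrt{\sqrt{L + N{\left(-32 \right)}} - 3935} = \sqrt{\sqrt{-1733 + 60} - 3935} = \sqrt{\sqrt{-1673} - 3935} = \sqrt{i \sqrt{1673} - 3935} = \sqrt{-3935 + i \sqrt{1673}}$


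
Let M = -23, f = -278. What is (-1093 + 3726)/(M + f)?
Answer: -2633/301 ≈ -8.7475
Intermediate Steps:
(-1093 + 3726)/(M + f) = (-1093 + 3726)/(-23 - 278) = 2633/(-301) = 2633*(-1/301) = -2633/301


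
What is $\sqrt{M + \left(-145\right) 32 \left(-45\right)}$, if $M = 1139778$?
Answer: $21 \sqrt{3058} \approx 1161.3$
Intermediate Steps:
$\sqrt{M + \left(-145\right) 32 \left(-45\right)} = \sqrt{1139778 + \left(-145\right) 32 \left(-45\right)} = \sqrt{1139778 - -208800} = \sqrt{1139778 + 208800} = \sqrt{1348578} = 21 \sqrt{3058}$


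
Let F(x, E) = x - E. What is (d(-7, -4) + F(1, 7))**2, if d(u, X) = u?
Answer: 169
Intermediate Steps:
(d(-7, -4) + F(1, 7))**2 = (-7 + (1 - 1*7))**2 = (-7 + (1 - 7))**2 = (-7 - 6)**2 = (-13)**2 = 169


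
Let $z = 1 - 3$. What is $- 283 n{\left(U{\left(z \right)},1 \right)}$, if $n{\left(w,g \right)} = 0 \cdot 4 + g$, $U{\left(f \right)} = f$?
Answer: $-283$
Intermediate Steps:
$z = -2$ ($z = 1 - 3 = -2$)
$n{\left(w,g \right)} = g$ ($n{\left(w,g \right)} = 0 + g = g$)
$- 283 n{\left(U{\left(z \right)},1 \right)} = \left(-283\right) 1 = -283$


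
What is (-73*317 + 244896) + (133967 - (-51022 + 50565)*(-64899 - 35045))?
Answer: -45318686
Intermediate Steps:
(-73*317 + 244896) + (133967 - (-51022 + 50565)*(-64899 - 35045)) = (-23141 + 244896) + (133967 - (-457)*(-99944)) = 221755 + (133967 - 1*45674408) = 221755 + (133967 - 45674408) = 221755 - 45540441 = -45318686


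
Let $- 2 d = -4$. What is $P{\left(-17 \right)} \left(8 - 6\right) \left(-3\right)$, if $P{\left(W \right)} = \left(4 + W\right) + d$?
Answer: $66$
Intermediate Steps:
$d = 2$ ($d = \left(- \frac{1}{2}\right) \left(-4\right) = 2$)
$P{\left(W \right)} = 6 + W$ ($P{\left(W \right)} = \left(4 + W\right) + 2 = 6 + W$)
$P{\left(-17 \right)} \left(8 - 6\right) \left(-3\right) = \left(6 - 17\right) \left(8 - 6\right) \left(-3\right) = - 11 \cdot 2 \left(-3\right) = \left(-11\right) \left(-6\right) = 66$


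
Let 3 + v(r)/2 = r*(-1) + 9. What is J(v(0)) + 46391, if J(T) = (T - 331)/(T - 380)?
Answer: 17072207/368 ≈ 46392.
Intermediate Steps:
v(r) = 12 - 2*r (v(r) = -6 + 2*(r*(-1) + 9) = -6 + 2*(-r + 9) = -6 + 2*(9 - r) = -6 + (18 - 2*r) = 12 - 2*r)
J(T) = (-331 + T)/(-380 + T)
J(v(0)) + 46391 = (-331 + (12 - 2*0))/(-380 + (12 - 2*0)) + 46391 = (-331 + (12 + 0))/(-380 + (12 + 0)) + 46391 = (-331 + 12)/(-380 + 12) + 46391 = -319/(-368) + 46391 = -1/368*(-319) + 46391 = 319/368 + 46391 = 17072207/368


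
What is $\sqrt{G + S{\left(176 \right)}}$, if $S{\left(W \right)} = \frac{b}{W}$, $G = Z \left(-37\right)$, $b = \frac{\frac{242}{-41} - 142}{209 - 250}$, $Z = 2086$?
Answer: $\frac{i \sqrt{15698891813}}{451} \approx 277.82 i$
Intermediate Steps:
$b = \frac{6064}{1681}$ ($b = \frac{242 \left(- \frac{1}{41}\right) - 142}{-41} = \left(- \frac{242}{41} - 142\right) \left(- \frac{1}{41}\right) = \left(- \frac{6064}{41}\right) \left(- \frac{1}{41}\right) = \frac{6064}{1681} \approx 3.6074$)
$G = -77182$ ($G = 2086 \left(-37\right) = -77182$)
$S{\left(W \right)} = \frac{6064}{1681 W}$
$\sqrt{G + S{\left(176 \right)}} = \sqrt{-77182 + \frac{6064}{1681 \cdot 176}} = \sqrt{-77182 + \frac{6064}{1681} \cdot \frac{1}{176}} = \sqrt{-77182 + \frac{379}{18491}} = \sqrt{- \frac{1427171983}{18491}} = \frac{i \sqrt{15698891813}}{451}$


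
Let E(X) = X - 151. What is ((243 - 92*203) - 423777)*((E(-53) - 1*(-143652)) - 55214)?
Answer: -39017957140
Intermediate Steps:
E(X) = -151 + X
((243 - 92*203) - 423777)*((E(-53) - 1*(-143652)) - 55214) = ((243 - 92*203) - 423777)*(((-151 - 53) - 1*(-143652)) - 55214) = ((243 - 18676) - 423777)*((-204 + 143652) - 55214) = (-18433 - 423777)*(143448 - 55214) = -442210*88234 = -39017957140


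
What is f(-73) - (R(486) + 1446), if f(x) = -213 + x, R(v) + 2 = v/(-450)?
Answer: -43223/25 ≈ -1728.9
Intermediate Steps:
R(v) = -2 - v/450 (R(v) = -2 + v/(-450) = -2 + v*(-1/450) = -2 - v/450)
f(-73) - (R(486) + 1446) = (-213 - 73) - ((-2 - 1/450*486) + 1446) = -286 - ((-2 - 27/25) + 1446) = -286 - (-77/25 + 1446) = -286 - 1*36073/25 = -286 - 36073/25 = -43223/25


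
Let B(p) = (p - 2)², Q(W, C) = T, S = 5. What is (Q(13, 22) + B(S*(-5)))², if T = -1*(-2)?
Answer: 534361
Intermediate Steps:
T = 2
Q(W, C) = 2
B(p) = (-2 + p)²
(Q(13, 22) + B(S*(-5)))² = (2 + (-2 + 5*(-5))²)² = (2 + (-2 - 25)²)² = (2 + (-27)²)² = (2 + 729)² = 731² = 534361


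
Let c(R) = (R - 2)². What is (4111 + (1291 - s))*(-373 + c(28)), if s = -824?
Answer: 1886478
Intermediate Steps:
c(R) = (-2 + R)²
(4111 + (1291 - s))*(-373 + c(28)) = (4111 + (1291 - 1*(-824)))*(-373 + (-2 + 28)²) = (4111 + (1291 + 824))*(-373 + 26²) = (4111 + 2115)*(-373 + 676) = 6226*303 = 1886478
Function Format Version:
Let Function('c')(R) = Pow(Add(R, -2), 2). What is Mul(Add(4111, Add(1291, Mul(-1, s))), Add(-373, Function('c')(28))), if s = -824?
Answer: 1886478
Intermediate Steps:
Function('c')(R) = Pow(Add(-2, R), 2)
Mul(Add(4111, Add(1291, Mul(-1, s))), Add(-373, Function('c')(28))) = Mul(Add(4111, Add(1291, Mul(-1, -824))), Add(-373, Pow(Add(-2, 28), 2))) = Mul(Add(4111, Add(1291, 824)), Add(-373, Pow(26, 2))) = Mul(Add(4111, 2115), Add(-373, 676)) = Mul(6226, 303) = 1886478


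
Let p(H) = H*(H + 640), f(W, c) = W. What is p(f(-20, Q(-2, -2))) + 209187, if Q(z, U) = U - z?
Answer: 196787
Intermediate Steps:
p(H) = H*(640 + H)
p(f(-20, Q(-2, -2))) + 209187 = -20*(640 - 20) + 209187 = -20*620 + 209187 = -12400 + 209187 = 196787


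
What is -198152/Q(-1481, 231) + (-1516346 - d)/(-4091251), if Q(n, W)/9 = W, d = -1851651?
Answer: -811386667247/8505710829 ≈ -95.393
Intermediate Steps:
Q(n, W) = 9*W
-198152/Q(-1481, 231) + (-1516346 - d)/(-4091251) = -198152/(9*231) + (-1516346 - 1*(-1851651))/(-4091251) = -198152/2079 + (-1516346 + 1851651)*(-1/4091251) = -198152*1/2079 + 335305*(-1/4091251) = -198152/2079 - 335305/4091251 = -811386667247/8505710829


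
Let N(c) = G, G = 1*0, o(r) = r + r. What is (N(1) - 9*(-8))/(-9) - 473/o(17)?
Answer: -745/34 ≈ -21.912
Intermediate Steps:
o(r) = 2*r
G = 0
N(c) = 0
(N(1) - 9*(-8))/(-9) - 473/o(17) = (0 - 9*(-8))/(-9) - 473/(2*17) = (0 + 72)*(-⅑) - 473/34 = 72*(-⅑) - 473*1/34 = -8 - 473/34 = -745/34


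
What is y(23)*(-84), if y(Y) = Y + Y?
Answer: -3864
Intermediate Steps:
y(Y) = 2*Y
y(23)*(-84) = (2*23)*(-84) = 46*(-84) = -3864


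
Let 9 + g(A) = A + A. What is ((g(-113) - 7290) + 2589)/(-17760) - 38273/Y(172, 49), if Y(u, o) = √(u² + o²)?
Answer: 617/2220 - 38273*√31985/31985 ≈ -213.72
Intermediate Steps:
g(A) = -9 + 2*A (g(A) = -9 + (A + A) = -9 + 2*A)
Y(u, o) = √(o² + u²)
((g(-113) - 7290) + 2589)/(-17760) - 38273/Y(172, 49) = (((-9 + 2*(-113)) - 7290) + 2589)/(-17760) - 38273/√(49² + 172²) = (((-9 - 226) - 7290) + 2589)*(-1/17760) - 38273/√(2401 + 29584) = ((-235 - 7290) + 2589)*(-1/17760) - 38273*√31985/31985 = (-7525 + 2589)*(-1/17760) - 38273*√31985/31985 = -4936*(-1/17760) - 38273*√31985/31985 = 617/2220 - 38273*√31985/31985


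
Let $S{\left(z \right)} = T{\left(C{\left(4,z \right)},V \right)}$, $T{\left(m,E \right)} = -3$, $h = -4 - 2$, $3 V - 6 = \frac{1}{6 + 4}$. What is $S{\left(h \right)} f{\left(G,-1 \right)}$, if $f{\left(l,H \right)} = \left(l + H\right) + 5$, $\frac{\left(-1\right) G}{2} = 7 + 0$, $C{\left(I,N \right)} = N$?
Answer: $30$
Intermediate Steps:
$V = \frac{61}{30}$ ($V = 2 + \frac{1}{3 \left(6 + 4\right)} = 2 + \frac{1}{3 \cdot 10} = 2 + \frac{1}{3} \cdot \frac{1}{10} = 2 + \frac{1}{30} = \frac{61}{30} \approx 2.0333$)
$G = -14$ ($G = - 2 \left(7 + 0\right) = \left(-2\right) 7 = -14$)
$h = -6$
$f{\left(l,H \right)} = 5 + H + l$ ($f{\left(l,H \right)} = \left(H + l\right) + 5 = 5 + H + l$)
$S{\left(z \right)} = -3$
$S{\left(h \right)} f{\left(G,-1 \right)} = - 3 \left(5 - 1 - 14\right) = \left(-3\right) \left(-10\right) = 30$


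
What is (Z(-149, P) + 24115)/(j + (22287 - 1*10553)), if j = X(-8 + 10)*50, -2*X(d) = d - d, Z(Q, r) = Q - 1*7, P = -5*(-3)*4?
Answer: 23959/11734 ≈ 2.0418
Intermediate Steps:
P = 60 (P = 15*4 = 60)
Z(Q, r) = -7 + Q (Z(Q, r) = Q - 7 = -7 + Q)
X(d) = 0 (X(d) = -(d - d)/2 = -½*0 = 0)
j = 0 (j = 0*50 = 0)
(Z(-149, P) + 24115)/(j + (22287 - 1*10553)) = ((-7 - 149) + 24115)/(0 + (22287 - 1*10553)) = (-156 + 24115)/(0 + (22287 - 10553)) = 23959/(0 + 11734) = 23959/11734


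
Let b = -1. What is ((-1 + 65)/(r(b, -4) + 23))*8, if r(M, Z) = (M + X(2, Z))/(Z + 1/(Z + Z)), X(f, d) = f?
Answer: 16896/751 ≈ 22.498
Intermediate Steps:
r(M, Z) = (2 + M)/(Z + 1/(2*Z)) (r(M, Z) = (M + 2)/(Z + 1/(Z + Z)) = (2 + M)/(Z + 1/(2*Z)))
((-1 + 65)/(r(b, -4) + 23))*8 = ((-1 + 65)/(2*(-4)*(2 - 1)/(1 + 2*(-4)**2) + 23))*8 = (64/(2*(-4)*1/(1 + 2*16) + 23))*8 = (64/(2*(-4)*1/(1 + 32) + 23))*8 = (64/(2*(-4)*1/33 + 23))*8 = (64/(2*(-4)*(1/33)*1 + 23))*8 = (64/(-8/33 + 23))*8 = (64/(751/33))*8 = (64*(33/751))*8 = (2112/751)*8 = 16896/751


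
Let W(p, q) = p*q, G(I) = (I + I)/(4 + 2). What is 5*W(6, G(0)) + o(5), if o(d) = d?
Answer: 5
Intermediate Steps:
G(I) = I/3 (G(I) = (2*I)/6 = (2*I)*(1/6) = I/3)
5*W(6, G(0)) + o(5) = 5*(6*((1/3)*0)) + 5 = 5*(6*0) + 5 = 5*0 + 5 = 0 + 5 = 5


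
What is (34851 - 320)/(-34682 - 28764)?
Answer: -34531/63446 ≈ -0.54426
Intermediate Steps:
(34851 - 320)/(-34682 - 28764) = 34531/(-63446) = 34531*(-1/63446) = -34531/63446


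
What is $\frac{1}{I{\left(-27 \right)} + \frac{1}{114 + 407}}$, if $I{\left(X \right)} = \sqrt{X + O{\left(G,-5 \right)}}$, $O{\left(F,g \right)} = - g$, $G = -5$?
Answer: $\frac{521}{5971703} - \frac{271441 i \sqrt{22}}{5971703} \approx 8.7245 \cdot 10^{-5} - 0.2132 i$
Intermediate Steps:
$I{\left(X \right)} = \sqrt{5 + X}$ ($I{\left(X \right)} = \sqrt{X - -5} = \sqrt{X + 5} = \sqrt{5 + X}$)
$\frac{1}{I{\left(-27 \right)} + \frac{1}{114 + 407}} = \frac{1}{\sqrt{5 - 27} + \frac{1}{114 + 407}} = \frac{1}{\sqrt{-22} + \frac{1}{521}} = \frac{1}{i \sqrt{22} + \frac{1}{521}} = \frac{1}{\frac{1}{521} + i \sqrt{22}}$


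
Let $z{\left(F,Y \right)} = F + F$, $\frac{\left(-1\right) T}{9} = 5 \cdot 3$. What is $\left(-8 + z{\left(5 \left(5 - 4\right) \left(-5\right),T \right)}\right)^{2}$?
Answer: $3364$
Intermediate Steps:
$T = -135$ ($T = - 9 \cdot 5 \cdot 3 = \left(-9\right) 15 = -135$)
$z{\left(F,Y \right)} = 2 F$
$\left(-8 + z{\left(5 \left(5 - 4\right) \left(-5\right),T \right)}\right)^{2} = \left(-8 + 2 \cdot 5 \left(5 - 4\right) \left(-5\right)\right)^{2} = \left(-8 + 2 \cdot 5 \cdot 1 \left(-5\right)\right)^{2} = \left(-8 + 2 \cdot 5 \left(-5\right)\right)^{2} = \left(-8 + 2 \left(-25\right)\right)^{2} = \left(-8 - 50\right)^{2} = \left(-58\right)^{2} = 3364$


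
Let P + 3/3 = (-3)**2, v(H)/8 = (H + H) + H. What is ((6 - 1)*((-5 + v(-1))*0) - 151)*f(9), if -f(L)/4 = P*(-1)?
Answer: -4832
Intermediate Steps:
v(H) = 24*H (v(H) = 8*((H + H) + H) = 8*(2*H + H) = 8*(3*H) = 24*H)
P = 8 (P = -1 + (-3)**2 = -1 + 9 = 8)
f(L) = 32 (f(L) = -32*(-1) = -4*(-8) = 32)
((6 - 1)*((-5 + v(-1))*0) - 151)*f(9) = ((6 - 1)*((-5 + 24*(-1))*0) - 151)*32 = (5*((-5 - 24)*0) - 151)*32 = (5*(-29*0) - 151)*32 = (5*0 - 151)*32 = (0 - 151)*32 = -151*32 = -4832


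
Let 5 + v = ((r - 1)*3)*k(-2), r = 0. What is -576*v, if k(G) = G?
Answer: -576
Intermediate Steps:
v = 1 (v = -5 + ((0 - 1)*3)*(-2) = -5 - 1*3*(-2) = -5 - 3*(-2) = -5 + 6 = 1)
-576*v = -576*1 = -576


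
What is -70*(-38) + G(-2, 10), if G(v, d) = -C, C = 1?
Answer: 2659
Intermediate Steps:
G(v, d) = -1 (G(v, d) = -1*1 = -1)
-70*(-38) + G(-2, 10) = -70*(-38) - 1 = 2660 - 1 = 2659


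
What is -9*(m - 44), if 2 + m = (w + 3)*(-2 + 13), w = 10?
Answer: -873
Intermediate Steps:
m = 141 (m = -2 + (10 + 3)*(-2 + 13) = -2 + 13*11 = -2 + 143 = 141)
-9*(m - 44) = -9*(141 - 44) = -9*97 = -873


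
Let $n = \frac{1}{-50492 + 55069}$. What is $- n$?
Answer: $- \frac{1}{4577} \approx -0.00021848$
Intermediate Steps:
$n = \frac{1}{4577} \approx 0.00021848$
$- n = \left(-1\right) \frac{1}{4577} = - \frac{1}{4577}$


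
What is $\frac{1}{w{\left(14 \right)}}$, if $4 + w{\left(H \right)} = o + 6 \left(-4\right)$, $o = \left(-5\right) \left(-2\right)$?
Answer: $- \frac{1}{18} \approx -0.055556$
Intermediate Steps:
$o = 10$
$w{\left(H \right)} = -18$ ($w{\left(H \right)} = -4 + \left(10 + 6 \left(-4\right)\right) = -4 + \left(10 - 24\right) = -4 - 14 = -18$)
$\frac{1}{w{\left(14 \right)}} = \frac{1}{-18} = - \frac{1}{18}$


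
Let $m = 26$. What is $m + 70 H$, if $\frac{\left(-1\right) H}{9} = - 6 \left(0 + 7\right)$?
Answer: $26486$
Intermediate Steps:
$H = 378$ ($H = - 9 \left(- 6 \left(0 + 7\right)\right) = - 9 \left(\left(-6\right) 7\right) = \left(-9\right) \left(-42\right) = 378$)
$m + 70 H = 26 + 70 \cdot 378 = 26 + 26460 = 26486$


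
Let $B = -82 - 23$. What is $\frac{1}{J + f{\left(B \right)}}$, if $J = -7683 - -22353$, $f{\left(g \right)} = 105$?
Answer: $\frac{1}{14775} \approx 6.7682 \cdot 10^{-5}$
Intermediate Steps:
$B = -105$ ($B = -82 - 23 = -105$)
$J = 14670$ ($J = -7683 + 22353 = 14670$)
$\frac{1}{J + f{\left(B \right)}} = \frac{1}{14670 + 105} = \frac{1}{14775}$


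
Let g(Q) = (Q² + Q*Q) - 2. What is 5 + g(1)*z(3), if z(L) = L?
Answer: 5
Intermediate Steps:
g(Q) = -2 + 2*Q² (g(Q) = (Q² + Q²) - 2 = 2*Q² - 2 = -2 + 2*Q²)
5 + g(1)*z(3) = 5 + (-2 + 2*1²)*3 = 5 + (-2 + 2*1)*3 = 5 + (-2 + 2)*3 = 5 + 0*3 = 5 + 0 = 5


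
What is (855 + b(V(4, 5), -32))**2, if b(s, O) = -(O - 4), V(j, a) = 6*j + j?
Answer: 793881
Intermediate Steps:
V(j, a) = 7*j
b(s, O) = 4 - O (b(s, O) = -(-4 + O) = 4 - O)
(855 + b(V(4, 5), -32))**2 = (855 + (4 - 1*(-32)))**2 = (855 + (4 + 32))**2 = (855 + 36)**2 = 891**2 = 793881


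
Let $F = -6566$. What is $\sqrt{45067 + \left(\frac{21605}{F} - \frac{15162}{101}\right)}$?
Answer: $\frac{15 \sqrt{1791610849078}}{94738} \approx 211.93$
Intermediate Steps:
$\sqrt{45067 + \left(\frac{21605}{F} - \frac{15162}{101}\right)} = \sqrt{45067 + \left(\frac{21605}{-6566} - \frac{15162}{101}\right)} = \sqrt{45067 + \left(21605 \left(- \frac{1}{6566}\right) - \frac{15162}{101}\right)} = \sqrt{45067 - \frac{101735797}{663166}} = \sqrt{\frac{29785166325}{663166}} = \frac{15 \sqrt{1791610849078}}{94738}$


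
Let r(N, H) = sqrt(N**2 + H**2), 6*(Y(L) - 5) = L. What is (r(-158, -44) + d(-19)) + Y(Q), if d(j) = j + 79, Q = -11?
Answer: 379/6 + 10*sqrt(269) ≈ 227.18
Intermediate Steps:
d(j) = 79 + j
Y(L) = 5 + L/6
r(N, H) = sqrt(H**2 + N**2)
(r(-158, -44) + d(-19)) + Y(Q) = (sqrt((-44)**2 + (-158)**2) + (79 - 19)) + (5 + (1/6)*(-11)) = (sqrt(1936 + 24964) + 60) + (5 - 11/6) = (sqrt(26900) + 60) + 19/6 = (10*sqrt(269) + 60) + 19/6 = (60 + 10*sqrt(269)) + 19/6 = 379/6 + 10*sqrt(269)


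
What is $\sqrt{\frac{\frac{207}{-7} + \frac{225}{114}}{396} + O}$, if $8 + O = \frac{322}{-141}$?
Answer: $\frac{i \sqrt{7049023875894}}{825132} \approx 3.2177 i$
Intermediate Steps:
$O = - \frac{1450}{141}$ ($O = -8 + \frac{322}{-141} = -8 + 322 \left(- \frac{1}{141}\right) = -8 - \frac{322}{141} = - \frac{1450}{141} \approx -10.284$)
$\sqrt{\frac{\frac{207}{-7} + \frac{225}{114}}{396} + O} = \sqrt{\frac{\frac{207}{-7} + \frac{225}{114}}{396} - \frac{1450}{141}} = \sqrt{\left(207 \left(- \frac{1}{7}\right) + 225 \cdot \frac{1}{114}\right) \frac{1}{396} - \frac{1450}{141}} = \sqrt{\left(- \frac{207}{7} + \frac{75}{38}\right) \frac{1}{396} - \frac{1450}{141}} = \sqrt{\left(- \frac{7341}{266}\right) \frac{1}{396} - \frac{1450}{141}} = \sqrt{- \frac{2447}{35112} - \frac{1450}{141}} = \sqrt{- \frac{17085809}{1650264}} = \frac{i \sqrt{7049023875894}}{825132}$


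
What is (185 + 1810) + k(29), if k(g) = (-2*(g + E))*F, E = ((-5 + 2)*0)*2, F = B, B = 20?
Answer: 835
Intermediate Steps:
F = 20
E = 0 (E = -3*0*2 = 0*2 = 0)
k(g) = -40*g (k(g) = -2*(g + 0)*20 = -2*g*20 = -40*g)
(185 + 1810) + k(29) = (185 + 1810) - 40*29 = 1995 - 1160 = 835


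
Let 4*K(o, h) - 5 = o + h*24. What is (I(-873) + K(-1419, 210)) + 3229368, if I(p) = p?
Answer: 6458803/2 ≈ 3.2294e+6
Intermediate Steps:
K(o, h) = 5/4 + 6*h + o/4 (K(o, h) = 5/4 + (o + h*24)/4 = 5/4 + (o + 24*h)/4 = 5/4 + (6*h + o/4) = 5/4 + 6*h + o/4)
(I(-873) + K(-1419, 210)) + 3229368 = (-873 + (5/4 + 6*210 + (¼)*(-1419))) + 3229368 = (-873 + (5/4 + 1260 - 1419/4)) + 3229368 = (-873 + 1813/2) + 3229368 = 67/2 + 3229368 = 6458803/2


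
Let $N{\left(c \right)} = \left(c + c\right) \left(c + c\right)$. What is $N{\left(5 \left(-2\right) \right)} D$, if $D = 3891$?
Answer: $1556400$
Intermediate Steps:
$N{\left(c \right)} = 4 c^{2}$ ($N{\left(c \right)} = 2 c 2 c = 4 c^{2}$)
$N{\left(5 \left(-2\right) \right)} D = 4 \left(5 \left(-2\right)\right)^{2} \cdot 3891 = 4 \left(-10\right)^{2} \cdot 3891 = 4 \cdot 100 \cdot 3891 = 400 \cdot 3891 = 1556400$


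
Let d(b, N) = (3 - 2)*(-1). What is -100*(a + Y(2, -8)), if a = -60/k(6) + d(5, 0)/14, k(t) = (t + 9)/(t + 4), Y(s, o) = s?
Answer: 26650/7 ≈ 3807.1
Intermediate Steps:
d(b, N) = -1 (d(b, N) = 1*(-1) = -1)
k(t) = (9 + t)/(4 + t)
a = -561/14 (a = -60*(4 + 6)/(9 + 6) - 1/14 = -60/(15/10) - 1*1/14 = -60/((1/10)*15) - 1/14 = -60/3/2 - 1/14 = -60*2/3 - 1/14 = -40 - 1/14 = -561/14 ≈ -40.071)
-100*(a + Y(2, -8)) = -100*(-561/14 + 2) = -100*(-533/14) = 26650/7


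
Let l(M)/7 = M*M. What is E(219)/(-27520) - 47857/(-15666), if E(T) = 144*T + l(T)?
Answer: -51587413/5013120 ≈ -10.290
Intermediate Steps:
l(M) = 7*M² (l(M) = 7*(M*M) = 7*M²)
E(T) = 7*T² + 144*T (E(T) = 144*T + 7*T² = 7*T² + 144*T)
E(219)/(-27520) - 47857/(-15666) = (219*(144 + 7*219))/(-27520) - 47857/(-15666) = (219*(144 + 1533))*(-1/27520) - 47857*(-1/15666) = (219*1677)*(-1/27520) + 47857/15666 = 367263*(-1/27520) + 47857/15666 = -8541/640 + 47857/15666 = -51587413/5013120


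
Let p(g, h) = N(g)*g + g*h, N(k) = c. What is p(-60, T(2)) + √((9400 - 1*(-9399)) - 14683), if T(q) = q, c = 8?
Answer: -600 + 14*√21 ≈ -535.84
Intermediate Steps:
N(k) = 8
p(g, h) = 8*g + g*h
p(-60, T(2)) + √((9400 - 1*(-9399)) - 14683) = -60*(8 + 2) + √((9400 - 1*(-9399)) - 14683) = -60*10 + √((9400 + 9399) - 14683) = -600 + √(18799 - 14683) = -600 + √4116 = -600 + 14*√21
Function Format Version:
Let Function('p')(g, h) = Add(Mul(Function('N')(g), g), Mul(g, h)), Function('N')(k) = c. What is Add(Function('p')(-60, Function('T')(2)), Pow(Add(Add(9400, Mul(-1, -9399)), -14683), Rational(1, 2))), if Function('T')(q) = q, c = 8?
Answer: Add(-600, Mul(14, Pow(21, Rational(1, 2)))) ≈ -535.84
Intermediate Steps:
Function('N')(k) = 8
Function('p')(g, h) = Add(Mul(8, g), Mul(g, h))
Add(Function('p')(-60, Function('T')(2)), Pow(Add(Add(9400, Mul(-1, -9399)), -14683), Rational(1, 2))) = Add(Mul(-60, Add(8, 2)), Pow(Add(Add(9400, Mul(-1, -9399)), -14683), Rational(1, 2))) = Add(Mul(-60, 10), Pow(Add(Add(9400, 9399), -14683), Rational(1, 2))) = Add(-600, Pow(Add(18799, -14683), Rational(1, 2))) = Add(-600, Pow(4116, Rational(1, 2))) = Add(-600, Mul(14, Pow(21, Rational(1, 2))))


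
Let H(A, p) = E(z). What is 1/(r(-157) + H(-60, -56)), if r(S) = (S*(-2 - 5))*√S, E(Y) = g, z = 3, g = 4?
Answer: 4/189624773 - 1099*I*√157/189624773 ≈ 2.1094e-8 - 7.2619e-5*I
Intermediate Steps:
E(Y) = 4
r(S) = -7*S^(3/2) (r(S) = (S*(-7))*√S = (-7*S)*√S = -7*S^(3/2))
H(A, p) = 4
1/(r(-157) + H(-60, -56)) = 1/(-(-1099)*I*√157 + 4) = 1/(1099*I*√157 + 4) = 1/(4 + 1099*I*√157)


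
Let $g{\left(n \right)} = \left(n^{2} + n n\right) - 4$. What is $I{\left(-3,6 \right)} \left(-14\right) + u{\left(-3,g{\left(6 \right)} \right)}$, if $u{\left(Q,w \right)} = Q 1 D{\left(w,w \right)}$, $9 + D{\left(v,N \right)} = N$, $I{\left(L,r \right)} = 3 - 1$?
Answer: $-205$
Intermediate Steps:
$I{\left(L,r \right)} = 2$
$D{\left(v,N \right)} = -9 + N$
$g{\left(n \right)} = -4 + 2 n^{2}$ ($g{\left(n \right)} = \left(n^{2} + n^{2}\right) - 4 = 2 n^{2} - 4 = -4 + 2 n^{2}$)
$u{\left(Q,w \right)} = Q \left(-9 + w\right)$ ($u{\left(Q,w \right)} = Q 1 \left(-9 + w\right) = Q \left(-9 + w\right)$)
$I{\left(-3,6 \right)} \left(-14\right) + u{\left(-3,g{\left(6 \right)} \right)} = 2 \left(-14\right) - 3 \left(-9 - \left(4 - 2 \cdot 6^{2}\right)\right) = -28 - 3 \left(-9 + \left(-4 + 2 \cdot 36\right)\right) = -28 - 3 \left(-9 + \left(-4 + 72\right)\right) = -28 - 3 \left(-9 + 68\right) = -28 - 177 = -205$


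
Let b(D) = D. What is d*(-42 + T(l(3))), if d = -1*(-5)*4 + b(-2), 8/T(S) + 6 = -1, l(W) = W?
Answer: -5436/7 ≈ -776.57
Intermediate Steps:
T(S) = -8/7 (T(S) = 8/(-6 - 1) = 8/(-7) = 8*(-⅐) = -8/7)
d = 18 (d = -1*(-5)*4 - 2 = 5*4 - 2 = 20 - 2 = 18)
d*(-42 + T(l(3))) = 18*(-42 - 8/7) = 18*(-302/7) = -5436/7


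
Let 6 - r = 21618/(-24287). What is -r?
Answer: -167340/24287 ≈ -6.8901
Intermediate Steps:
r = 167340/24287 (r = 6 - 21618/(-24287) = 6 - 21618*(-1)/24287 = 6 - 1*(-21618/24287) = 6 + 21618/24287 = 167340/24287 ≈ 6.8901)
-r = -1*167340/24287 = -167340/24287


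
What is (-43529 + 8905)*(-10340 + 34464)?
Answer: -835269376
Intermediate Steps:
(-43529 + 8905)*(-10340 + 34464) = -34624*24124 = -835269376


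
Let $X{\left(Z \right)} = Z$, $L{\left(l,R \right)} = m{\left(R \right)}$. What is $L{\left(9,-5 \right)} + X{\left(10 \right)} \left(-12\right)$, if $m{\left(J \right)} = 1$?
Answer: $-119$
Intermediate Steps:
$L{\left(l,R \right)} = 1$
$L{\left(9,-5 \right)} + X{\left(10 \right)} \left(-12\right) = 1 + 10 \left(-12\right) = 1 - 120 = -119$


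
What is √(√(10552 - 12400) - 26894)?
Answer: √(-26894 + 2*I*√462) ≈ 0.131 + 163.99*I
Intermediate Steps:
√(√(10552 - 12400) - 26894) = √(√(-1848) - 26894) = √(2*I*√462 - 26894) = √(-26894 + 2*I*√462)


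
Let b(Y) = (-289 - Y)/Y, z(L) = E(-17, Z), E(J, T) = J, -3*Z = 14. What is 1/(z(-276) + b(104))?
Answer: -104/2161 ≈ -0.048126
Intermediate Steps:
Z = -14/3 (Z = -⅓*14 = -14/3 ≈ -4.6667)
z(L) = -17
b(Y) = (-289 - Y)/Y
1/(z(-276) + b(104)) = 1/(-17 + (-289 - 1*104)/104) = 1/(-17 + (-289 - 104)/104) = 1/(-17 + (1/104)*(-393)) = 1/(-17 - 393/104) = 1/(-2161/104) = -104/2161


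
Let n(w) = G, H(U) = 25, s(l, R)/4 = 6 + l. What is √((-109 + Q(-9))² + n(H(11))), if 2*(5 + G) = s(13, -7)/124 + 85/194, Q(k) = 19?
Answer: √292800553867/6014 ≈ 89.975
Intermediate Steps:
s(l, R) = 24 + 4*l (s(l, R) = 4*(6 + l) = 24 + 4*l)
G = -53819/12028 (G = -5 + ((24 + 4*13)/124 + 85/194)/2 = -5 + ((24 + 52)*(1/124) + 85*(1/194))/2 = -5 + (76*(1/124) + 85/194)/2 = -5 + (19/31 + 85/194)/2 = -5 + (½)*(6321/6014) = -5 + 6321/12028 = -53819/12028 ≈ -4.4745)
n(w) = -53819/12028
√((-109 + Q(-9))² + n(H(11))) = √((-109 + 19)² - 53819/12028) = √((-90)² - 53819/12028) = √(8100 - 53819/12028) = √(97372981/12028) = √292800553867/6014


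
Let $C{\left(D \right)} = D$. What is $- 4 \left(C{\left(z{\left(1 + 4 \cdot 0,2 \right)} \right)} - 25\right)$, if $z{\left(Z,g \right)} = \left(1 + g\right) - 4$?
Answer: $104$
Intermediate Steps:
$z{\left(Z,g \right)} = -3 + g$
$- 4 \left(C{\left(z{\left(1 + 4 \cdot 0,2 \right)} \right)} - 25\right) = - 4 \left(\left(-3 + 2\right) - 25\right) = - 4 \left(-1 - 25\right) = \left(-4\right) \left(-26\right) = 104$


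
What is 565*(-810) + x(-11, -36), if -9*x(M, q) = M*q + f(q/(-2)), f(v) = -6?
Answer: -1373080/3 ≈ -4.5769e+5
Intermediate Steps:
x(M, q) = ⅔ - M*q/9 (x(M, q) = -(M*q - 6)/9 = -(-6 + M*q)/9 = ⅔ - M*q/9)
565*(-810) + x(-11, -36) = 565*(-810) + (⅔ - ⅑*(-11)*(-36)) = -457650 + (⅔ - 44) = -457650 - 130/3 = -1373080/3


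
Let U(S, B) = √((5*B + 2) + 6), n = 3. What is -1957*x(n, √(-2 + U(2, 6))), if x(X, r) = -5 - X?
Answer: 15656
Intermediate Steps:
U(S, B) = √(8 + 5*B) (U(S, B) = √((2 + 5*B) + 6) = √(8 + 5*B))
-1957*x(n, √(-2 + U(2, 6))) = -1957*(-5 - 1*3) = -1957*(-5 - 3) = -1957*(-8) = 15656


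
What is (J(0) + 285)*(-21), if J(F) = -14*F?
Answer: -5985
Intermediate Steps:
(J(0) + 285)*(-21) = (-14*0 + 285)*(-21) = (0 + 285)*(-21) = 285*(-21) = -5985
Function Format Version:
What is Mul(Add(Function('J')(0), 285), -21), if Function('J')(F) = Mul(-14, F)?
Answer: -5985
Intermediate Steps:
Mul(Add(Function('J')(0), 285), -21) = Mul(Add(Mul(-14, 0), 285), -21) = Mul(Add(0, 285), -21) = Mul(285, -21) = -5985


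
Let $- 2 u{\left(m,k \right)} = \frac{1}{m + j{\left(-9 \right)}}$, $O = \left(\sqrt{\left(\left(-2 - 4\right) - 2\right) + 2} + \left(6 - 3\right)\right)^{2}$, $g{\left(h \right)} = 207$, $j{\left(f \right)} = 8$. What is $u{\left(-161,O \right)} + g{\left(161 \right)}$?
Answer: $\frac{63343}{306} \approx 207.0$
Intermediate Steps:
$O = \left(3 + i \sqrt{6}\right)^{2}$ ($O = \left(\sqrt{\left(-6 - 2\right) + 2} + 3\right)^{2} = \left(\sqrt{-8 + 2} + 3\right)^{2} = \left(\sqrt{-6} + 3\right)^{2} = \left(i \sqrt{6} + 3\right)^{2} = \left(3 + i \sqrt{6}\right)^{2} \approx 3.0 + 14.697 i$)
$u{\left(m,k \right)} = - \frac{1}{2 \left(8 + m\right)}$ ($u{\left(m,k \right)} = - \frac{1}{2 \left(m + 8\right)} = - \frac{1}{2 \left(8 + m\right)}$)
$u{\left(-161,O \right)} + g{\left(161 \right)} = - \frac{1}{16 + 2 \left(-161\right)} + 207 = - \frac{1}{16 - 322} + 207 = - \frac{1}{-306} + 207 = \left(-1\right) \left(- \frac{1}{306}\right) + 207 = \frac{1}{306} + 207 = \frac{63343}{306}$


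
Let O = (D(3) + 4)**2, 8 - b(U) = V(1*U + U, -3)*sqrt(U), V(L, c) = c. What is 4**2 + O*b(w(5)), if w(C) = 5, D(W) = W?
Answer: 408 + 147*sqrt(5) ≈ 736.70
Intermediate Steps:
b(U) = 8 + 3*sqrt(U) (b(U) = 8 - (-3)*sqrt(U) = 8 + 3*sqrt(U))
O = 49 (O = (3 + 4)**2 = 7**2 = 49)
4**2 + O*b(w(5)) = 4**2 + 49*(8 + 3*sqrt(5)) = 16 + (392 + 147*sqrt(5)) = 408 + 147*sqrt(5)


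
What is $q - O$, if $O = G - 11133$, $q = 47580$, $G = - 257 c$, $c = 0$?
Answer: $58713$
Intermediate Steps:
$G = 0$ ($G = \left(-257\right) 0 = 0$)
$O = -11133$ ($O = 0 - 11133 = -11133$)
$q - O = 47580 - -11133 = 47580 + 11133 = 58713$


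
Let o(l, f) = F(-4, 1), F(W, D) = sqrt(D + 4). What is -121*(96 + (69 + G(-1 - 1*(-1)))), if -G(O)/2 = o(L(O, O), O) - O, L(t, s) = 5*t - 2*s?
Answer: -19965 + 242*sqrt(5) ≈ -19424.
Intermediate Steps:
L(t, s) = -2*s + 5*t
F(W, D) = sqrt(4 + D)
o(l, f) = sqrt(5) (o(l, f) = sqrt(4 + 1) = sqrt(5))
G(O) = -2*sqrt(5) + 2*O (G(O) = -2*(sqrt(5) - O) = -2*sqrt(5) + 2*O)
-121*(96 + (69 + G(-1 - 1*(-1)))) = -121*(96 + (69 + (-2*sqrt(5) + 2*(-1 - 1*(-1))))) = -121*(96 + (69 + (-2*sqrt(5) + 2*(-1 + 1)))) = -121*(96 + (69 + (-2*sqrt(5) + 2*0))) = -121*(96 + (69 + (-2*sqrt(5) + 0))) = -121*(96 + (69 - 2*sqrt(5))) = -121*(165 - 2*sqrt(5)) = -19965 + 242*sqrt(5)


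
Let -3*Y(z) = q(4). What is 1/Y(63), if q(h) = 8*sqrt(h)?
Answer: -3/16 ≈ -0.18750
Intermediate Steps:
Y(z) = -16/3 (Y(z) = -8*sqrt(4)/3 = -8*2/3 = -1/3*16 = -16/3)
1/Y(63) = 1/(-16/3) = -3/16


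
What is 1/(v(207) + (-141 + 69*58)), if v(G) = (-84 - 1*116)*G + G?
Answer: -1/37332 ≈ -2.6787e-5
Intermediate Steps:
v(G) = -199*G (v(G) = (-84 - 116)*G + G = -200*G + G = -199*G)
1/(v(207) + (-141 + 69*58)) = 1/(-199*207 + (-141 + 69*58)) = 1/(-41193 + (-141 + 4002)) = 1/(-41193 + 3861) = 1/(-37332) = -1/37332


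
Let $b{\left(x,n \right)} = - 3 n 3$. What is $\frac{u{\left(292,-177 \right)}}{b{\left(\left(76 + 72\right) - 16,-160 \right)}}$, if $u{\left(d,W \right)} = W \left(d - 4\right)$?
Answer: $- \frac{177}{5} \approx -35.4$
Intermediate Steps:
$u{\left(d,W \right)} = W \left(-4 + d\right)$
$b{\left(x,n \right)} = - 9 n$
$\frac{u{\left(292,-177 \right)}}{b{\left(\left(76 + 72\right) - 16,-160 \right)}} = \frac{\left(-177\right) \left(-4 + 292\right)}{\left(-9\right) \left(-160\right)} = \frac{\left(-177\right) 288}{1440} = \left(-50976\right) \frac{1}{1440} = - \frac{177}{5}$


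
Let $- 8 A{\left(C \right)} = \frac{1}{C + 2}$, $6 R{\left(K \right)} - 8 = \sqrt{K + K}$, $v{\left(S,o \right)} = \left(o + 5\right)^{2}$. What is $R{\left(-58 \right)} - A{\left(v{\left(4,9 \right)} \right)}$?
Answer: $\frac{2113}{1584} + \frac{i \sqrt{29}}{3} \approx 1.334 + 1.7951 i$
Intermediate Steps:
$v{\left(S,o \right)} = \left(5 + o\right)^{2}$
$R{\left(K \right)} = \frac{4}{3} + \frac{\sqrt{2} \sqrt{K}}{6}$ ($R{\left(K \right)} = \frac{4}{3} + \frac{\sqrt{K + K}}{6} = \frac{4}{3} + \frac{\sqrt{2 K}}{6} = \frac{4}{3} + \frac{\sqrt{2} \sqrt{K}}{6}$)
$A{\left(C \right)} = - \frac{1}{8 \left(2 + C\right)}$ ($A{\left(C \right)} = - \frac{1}{8 \left(C + 2\right)} = - \frac{1}{8 \left(2 + C\right)}$)
$R{\left(-58 \right)} - A{\left(v{\left(4,9 \right)} \right)} = \left(\frac{4}{3} + \frac{\sqrt{2} \sqrt{-58}}{6}\right) - - \frac{1}{16 + 8 \left(5 + 9\right)^{2}} = \left(\frac{4}{3} + \frac{\sqrt{2} i \sqrt{58}}{6}\right) - - \frac{1}{16 + 8 \cdot 14^{2}} = \left(\frac{4}{3} + \frac{i \sqrt{29}}{3}\right) - - \frac{1}{16 + 8 \cdot 196} = \left(\frac{4}{3} + \frac{i \sqrt{29}}{3}\right) - - \frac{1}{16 + 1568} = \left(\frac{4}{3} + \frac{i \sqrt{29}}{3}\right) - - \frac{1}{1584} = \left(\frac{4}{3} + \frac{i \sqrt{29}}{3}\right) + \frac{1}{1584} = \frac{2113}{1584} + \frac{i \sqrt{29}}{3}$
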